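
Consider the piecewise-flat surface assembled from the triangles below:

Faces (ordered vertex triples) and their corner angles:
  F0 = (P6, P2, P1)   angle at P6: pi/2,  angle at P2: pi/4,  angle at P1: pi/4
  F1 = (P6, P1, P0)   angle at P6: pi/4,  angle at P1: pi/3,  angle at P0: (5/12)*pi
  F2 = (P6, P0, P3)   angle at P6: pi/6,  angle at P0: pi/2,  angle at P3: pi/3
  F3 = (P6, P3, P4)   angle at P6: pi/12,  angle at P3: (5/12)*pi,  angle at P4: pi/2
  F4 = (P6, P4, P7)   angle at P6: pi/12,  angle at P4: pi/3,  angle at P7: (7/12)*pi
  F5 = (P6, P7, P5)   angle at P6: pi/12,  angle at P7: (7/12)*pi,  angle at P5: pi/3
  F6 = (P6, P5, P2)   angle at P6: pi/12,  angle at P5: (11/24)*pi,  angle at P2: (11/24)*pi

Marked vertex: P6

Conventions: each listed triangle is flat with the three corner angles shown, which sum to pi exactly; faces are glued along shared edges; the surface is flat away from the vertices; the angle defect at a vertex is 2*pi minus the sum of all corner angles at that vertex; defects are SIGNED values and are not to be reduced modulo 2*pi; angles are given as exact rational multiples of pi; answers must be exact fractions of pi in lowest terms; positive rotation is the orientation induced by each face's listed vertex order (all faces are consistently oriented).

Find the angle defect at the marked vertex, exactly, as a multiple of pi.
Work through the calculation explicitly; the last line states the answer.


Sum of corner angles at P6: (5/4)*pi
defect = 2*pi - (5/4)*pi

Answer: defect(P6) = (3/4)*pi


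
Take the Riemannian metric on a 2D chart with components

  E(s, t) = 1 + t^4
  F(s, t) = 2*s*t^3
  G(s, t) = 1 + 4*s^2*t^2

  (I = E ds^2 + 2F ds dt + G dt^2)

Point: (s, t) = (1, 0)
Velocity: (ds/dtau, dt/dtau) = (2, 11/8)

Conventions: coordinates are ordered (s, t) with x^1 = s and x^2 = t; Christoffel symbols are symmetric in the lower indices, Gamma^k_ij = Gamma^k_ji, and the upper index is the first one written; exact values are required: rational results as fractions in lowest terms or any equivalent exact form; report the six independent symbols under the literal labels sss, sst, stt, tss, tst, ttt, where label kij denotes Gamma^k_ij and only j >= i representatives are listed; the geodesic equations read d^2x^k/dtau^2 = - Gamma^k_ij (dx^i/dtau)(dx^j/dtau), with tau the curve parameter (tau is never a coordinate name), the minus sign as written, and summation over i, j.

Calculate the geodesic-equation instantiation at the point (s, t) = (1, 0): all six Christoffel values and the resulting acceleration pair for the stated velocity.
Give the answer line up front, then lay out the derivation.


Answer: Gamma_sss = 0, Gamma_sst = 0, Gamma_stt = 0, Gamma_tss = 0, Gamma_tst = 0, Gamma_ttt = 0; accelerations (d^2s/dtau^2, d^2t/dtau^2) = (0, 0)

E = 1, F = 0, G = 1 at the point
E_s = 0, E_t = 0, F_s = 0, F_t = 0, G_s = 0, G_t = 0
EG - F^2 = 1;  g^inv = (1) * [[1, 0], [0, 1]]
first-kind symbols [ij,l] = (1/2)(d_i g_jl + d_j g_il - d_l g_ij): [ss,s] = E_s/2 = 0, [ss,t] = F_s - E_t/2 = 0, [st,s] = E_t/2 = 0, [st,t] = G_s/2 = 0, [tt,s] = F_t - G_s/2 = 0, [tt,t] = G_t/2 = 0
Gamma^s_ij = (G*[ij,s] - F*[ij,t])/(EG - F^2), Gamma^t_ij = (E*[ij,t] - F*[ij,s])/(EG - F^2)
Gamma_sss = 0, Gamma_sst = 0, Gamma_stt = 0, Gamma_tss = 0, Gamma_tst = 0, Gamma_ttt = 0
d^2s/dtau^2 = -(Gamma_sss*(2)^2 + 2*Gamma_sst*(2)*(11/8) + Gamma_stt*(11/8)^2) = 0
d^2t/dtau^2 = -(Gamma_tss*(2)^2 + 2*Gamma_tst*(2)*(11/8) + Gamma_ttt*(11/8)^2) = 0


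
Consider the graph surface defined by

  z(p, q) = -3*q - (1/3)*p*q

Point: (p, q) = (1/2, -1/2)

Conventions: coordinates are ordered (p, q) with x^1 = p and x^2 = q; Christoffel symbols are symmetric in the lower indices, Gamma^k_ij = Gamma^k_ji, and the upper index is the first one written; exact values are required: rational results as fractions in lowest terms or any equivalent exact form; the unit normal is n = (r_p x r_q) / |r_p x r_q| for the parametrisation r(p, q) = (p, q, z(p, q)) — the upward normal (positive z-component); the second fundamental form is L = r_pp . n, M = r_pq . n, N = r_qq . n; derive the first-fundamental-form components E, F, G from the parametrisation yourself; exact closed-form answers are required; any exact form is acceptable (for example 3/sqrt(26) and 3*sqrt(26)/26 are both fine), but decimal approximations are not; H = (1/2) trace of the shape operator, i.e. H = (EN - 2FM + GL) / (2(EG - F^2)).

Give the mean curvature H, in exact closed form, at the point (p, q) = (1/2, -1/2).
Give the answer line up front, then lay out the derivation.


Answer: H = -19*sqrt(398)/79202

z_p = 1/6, z_q = -19/6, z_pp = 0, z_pq = -1/3, z_qq = 0
E = 37/36, F = -19/36, G = 397/36; answer radicand W^2 = 199/18
unnormalised second-form numerators: l = 0, m = -1/3, n = 0; L = l/sqrt(199/18), and similarly M = m/sqrt(W^2), N = n/sqrt(W^2)
H = (E*n - 2*F*m + G*l) / (2*(EG - F^2)*sqrt(W^2)); E*n - 2*F*m + G*l = -19/54, EG - F^2 = 199/18, so H = (-19/1194)/sqrt(199/18)


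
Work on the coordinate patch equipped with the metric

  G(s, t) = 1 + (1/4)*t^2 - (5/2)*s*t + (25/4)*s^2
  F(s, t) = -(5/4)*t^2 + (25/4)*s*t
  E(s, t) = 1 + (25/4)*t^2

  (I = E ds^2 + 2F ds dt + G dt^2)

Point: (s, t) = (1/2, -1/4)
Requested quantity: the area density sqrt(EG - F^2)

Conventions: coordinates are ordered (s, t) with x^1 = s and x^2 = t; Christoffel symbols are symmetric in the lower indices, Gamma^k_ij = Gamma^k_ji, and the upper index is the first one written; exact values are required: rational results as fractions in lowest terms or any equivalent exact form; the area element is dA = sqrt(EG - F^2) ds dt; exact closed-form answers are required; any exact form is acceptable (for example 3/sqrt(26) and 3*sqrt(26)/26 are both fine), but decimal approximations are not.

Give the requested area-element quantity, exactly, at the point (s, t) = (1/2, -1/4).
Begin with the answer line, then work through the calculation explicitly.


Answer: sqrt(EG - F^2) = sqrt(210)/8

E = 89/64, F = -55/64, G = 185/64; EG - F^2 = 105/32


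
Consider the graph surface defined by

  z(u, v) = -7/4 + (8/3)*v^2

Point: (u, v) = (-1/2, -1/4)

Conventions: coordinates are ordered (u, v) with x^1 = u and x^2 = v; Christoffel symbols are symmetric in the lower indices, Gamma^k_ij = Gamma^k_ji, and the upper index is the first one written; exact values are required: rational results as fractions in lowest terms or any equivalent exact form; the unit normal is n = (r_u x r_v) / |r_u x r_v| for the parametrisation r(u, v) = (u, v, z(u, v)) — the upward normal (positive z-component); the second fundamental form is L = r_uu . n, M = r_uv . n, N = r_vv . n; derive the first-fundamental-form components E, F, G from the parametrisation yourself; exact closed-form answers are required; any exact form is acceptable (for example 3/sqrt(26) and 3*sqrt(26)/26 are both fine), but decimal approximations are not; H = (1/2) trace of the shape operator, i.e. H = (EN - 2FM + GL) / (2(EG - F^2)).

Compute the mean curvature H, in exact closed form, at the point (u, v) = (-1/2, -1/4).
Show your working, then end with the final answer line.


z_u = 0, z_v = -4/3, z_uu = 0, z_uv = 0, z_vv = 16/3
E = 1, F = 0, G = 25/9; answer radicand W^2 = 25/9
unnormalised second-form numerators: l = 0, m = 0, n = 16/3; L = l/sqrt(25/9), and similarly M = m/sqrt(W^2), N = n/sqrt(W^2)
H = (E*n - 2*F*m + G*l) / (2*(EG - F^2)*sqrt(W^2)); E*n - 2*F*m + G*l = 16/3, EG - F^2 = 25/9, so H = (24/25)/sqrt(25/9)

Answer: H = 72/125


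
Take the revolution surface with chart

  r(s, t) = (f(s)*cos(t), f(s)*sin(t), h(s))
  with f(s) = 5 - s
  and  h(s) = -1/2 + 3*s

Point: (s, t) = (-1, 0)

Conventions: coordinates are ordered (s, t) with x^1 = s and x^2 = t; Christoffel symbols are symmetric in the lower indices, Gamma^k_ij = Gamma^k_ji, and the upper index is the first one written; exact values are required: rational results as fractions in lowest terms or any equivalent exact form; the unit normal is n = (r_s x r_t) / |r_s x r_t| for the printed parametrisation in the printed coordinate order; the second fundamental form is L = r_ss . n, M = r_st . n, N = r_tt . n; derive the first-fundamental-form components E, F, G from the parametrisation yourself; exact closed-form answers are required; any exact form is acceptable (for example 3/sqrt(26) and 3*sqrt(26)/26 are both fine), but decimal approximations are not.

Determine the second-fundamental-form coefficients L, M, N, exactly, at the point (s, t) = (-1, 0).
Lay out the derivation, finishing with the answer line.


f = 6, f' = -1, f'' = 0, h' = 3, h'' = 0
E = 10, F = 0, G = 36; answer radicand W^2 = 10
unnormalised second-form numerators: l = 0, m = 0, n = 18; L = l/sqrt(10), and similarly M = m/sqrt(W^2), N = n/sqrt(W^2)

Answer: L = 0, M = 0, N = 9*sqrt(10)/5


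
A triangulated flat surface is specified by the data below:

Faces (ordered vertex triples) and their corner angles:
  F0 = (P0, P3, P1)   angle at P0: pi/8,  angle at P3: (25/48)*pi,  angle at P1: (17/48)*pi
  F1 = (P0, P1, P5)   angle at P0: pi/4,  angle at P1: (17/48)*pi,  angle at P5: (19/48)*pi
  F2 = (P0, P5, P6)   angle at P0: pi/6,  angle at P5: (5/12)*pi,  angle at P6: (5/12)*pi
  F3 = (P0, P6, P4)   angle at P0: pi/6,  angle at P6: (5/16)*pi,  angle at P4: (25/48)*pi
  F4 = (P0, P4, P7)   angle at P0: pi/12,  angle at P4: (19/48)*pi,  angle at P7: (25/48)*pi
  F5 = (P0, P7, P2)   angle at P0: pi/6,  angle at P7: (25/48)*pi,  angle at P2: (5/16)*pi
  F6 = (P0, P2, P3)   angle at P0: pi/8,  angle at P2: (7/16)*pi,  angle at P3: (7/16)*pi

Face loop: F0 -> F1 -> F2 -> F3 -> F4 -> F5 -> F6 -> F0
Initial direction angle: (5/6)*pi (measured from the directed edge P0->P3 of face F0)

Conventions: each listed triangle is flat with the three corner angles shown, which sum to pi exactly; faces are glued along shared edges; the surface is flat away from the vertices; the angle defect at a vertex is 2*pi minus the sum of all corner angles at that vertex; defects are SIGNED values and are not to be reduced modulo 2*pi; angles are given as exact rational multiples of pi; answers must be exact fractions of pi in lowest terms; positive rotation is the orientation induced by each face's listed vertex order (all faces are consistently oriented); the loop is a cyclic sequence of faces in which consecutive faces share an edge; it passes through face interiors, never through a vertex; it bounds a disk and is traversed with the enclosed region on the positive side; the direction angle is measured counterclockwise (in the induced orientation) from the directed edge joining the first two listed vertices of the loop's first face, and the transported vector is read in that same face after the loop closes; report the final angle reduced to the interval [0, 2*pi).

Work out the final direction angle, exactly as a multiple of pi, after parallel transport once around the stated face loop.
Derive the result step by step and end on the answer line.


enclosed vertex P0: corner angles sum to (13/12)*pi, defect = 2*pi - (13/12)*pi = (11/12)*pi
adding the enclosed defects to the starting angle (mod 2*pi, induced orientation) gives the holonomy
final angle = (5/6)*pi + (11/12)*pi = (7/4)*pi (mod 2*pi)

Answer: final direction angle = (7/4)*pi


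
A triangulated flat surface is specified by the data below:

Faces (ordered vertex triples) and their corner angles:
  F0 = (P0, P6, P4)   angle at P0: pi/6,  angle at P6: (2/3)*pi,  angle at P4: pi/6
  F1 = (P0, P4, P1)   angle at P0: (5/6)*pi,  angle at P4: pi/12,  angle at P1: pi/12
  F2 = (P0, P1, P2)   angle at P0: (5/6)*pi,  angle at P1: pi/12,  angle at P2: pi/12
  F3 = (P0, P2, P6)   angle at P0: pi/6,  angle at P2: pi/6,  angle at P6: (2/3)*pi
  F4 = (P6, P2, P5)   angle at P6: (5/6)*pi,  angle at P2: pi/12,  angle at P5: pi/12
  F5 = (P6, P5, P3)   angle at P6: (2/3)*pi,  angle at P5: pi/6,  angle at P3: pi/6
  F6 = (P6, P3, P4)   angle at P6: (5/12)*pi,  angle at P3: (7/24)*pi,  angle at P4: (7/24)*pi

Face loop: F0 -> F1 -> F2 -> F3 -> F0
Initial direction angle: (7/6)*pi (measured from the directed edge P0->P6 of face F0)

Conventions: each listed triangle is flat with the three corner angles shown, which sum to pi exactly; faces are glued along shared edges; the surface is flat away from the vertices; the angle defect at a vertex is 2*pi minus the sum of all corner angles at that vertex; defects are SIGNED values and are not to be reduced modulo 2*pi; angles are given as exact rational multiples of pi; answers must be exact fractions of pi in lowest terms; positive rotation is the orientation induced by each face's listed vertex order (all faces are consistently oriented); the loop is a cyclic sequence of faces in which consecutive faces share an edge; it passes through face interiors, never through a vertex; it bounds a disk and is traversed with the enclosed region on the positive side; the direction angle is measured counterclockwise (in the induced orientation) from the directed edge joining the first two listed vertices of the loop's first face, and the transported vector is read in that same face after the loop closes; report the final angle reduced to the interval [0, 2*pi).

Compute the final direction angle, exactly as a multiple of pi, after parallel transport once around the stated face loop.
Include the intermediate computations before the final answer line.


enclosed vertex P0: corner angles sum to 2*pi, defect = 2*pi - 2*pi = 0
final direction = starting direction + enclosed defect total, reduced mod 2*pi (induced orientation)
final angle = (7/6)*pi + 0 = (7/6)*pi (mod 2*pi)

Answer: final direction angle = (7/6)*pi


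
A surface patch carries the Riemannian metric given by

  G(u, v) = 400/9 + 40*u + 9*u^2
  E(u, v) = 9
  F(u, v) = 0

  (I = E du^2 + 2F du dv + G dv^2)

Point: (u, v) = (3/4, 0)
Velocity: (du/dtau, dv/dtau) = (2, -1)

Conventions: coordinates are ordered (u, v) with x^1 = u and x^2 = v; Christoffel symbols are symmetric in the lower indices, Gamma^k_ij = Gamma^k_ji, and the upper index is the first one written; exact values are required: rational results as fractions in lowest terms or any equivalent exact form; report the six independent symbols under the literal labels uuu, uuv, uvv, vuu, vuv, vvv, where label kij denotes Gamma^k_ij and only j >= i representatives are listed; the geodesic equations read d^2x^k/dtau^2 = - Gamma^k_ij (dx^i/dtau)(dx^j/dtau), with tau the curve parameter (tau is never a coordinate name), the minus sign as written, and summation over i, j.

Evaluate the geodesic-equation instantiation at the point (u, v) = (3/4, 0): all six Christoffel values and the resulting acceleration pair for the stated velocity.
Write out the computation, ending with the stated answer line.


E = 9, F = 0, G = 11449/144 at the point
E_u = 0, E_v = 0, F_u = 0, F_v = 0, G_u = 107/2, G_v = 0
EG - F^2 = 11449/16;  g^inv = (16/11449) * [[11449/144, 0], [0, 9]]
first-kind symbols [ij,l] = (1/2)(d_i g_jl + d_j g_il - d_l g_ij): [uu,u] = E_u/2 = 0, [uu,v] = F_u - E_v/2 = 0, [uv,u] = E_v/2 = 0, [uv,v] = G_u/2 = 107/4, [vv,u] = F_v - G_u/2 = -107/4, [vv,v] = G_v/2 = 0
Gamma^u_ij = (G*[ij,u] - F*[ij,v])/(EG - F^2), Gamma^v_ij = (E*[ij,v] - F*[ij,u])/(EG - F^2)
Gamma_uuu = 0, Gamma_uuv = 0, Gamma_uvv = -107/36, Gamma_vuu = 0, Gamma_vuv = 36/107, Gamma_vvv = 0
d^2u/dtau^2 = -(Gamma_uuu*(2)^2 + 2*Gamma_uuv*(2)*(-1) + Gamma_uvv*(-1)^2) = 107/36
d^2v/dtau^2 = -(Gamma_vuu*(2)^2 + 2*Gamma_vuv*(2)*(-1) + Gamma_vvv*(-1)^2) = 144/107

Answer: Gamma_uuu = 0, Gamma_uuv = 0, Gamma_uvv = -107/36, Gamma_vuu = 0, Gamma_vuv = 36/107, Gamma_vvv = 0; accelerations (d^2u/dtau^2, d^2v/dtau^2) = (107/36, 144/107)


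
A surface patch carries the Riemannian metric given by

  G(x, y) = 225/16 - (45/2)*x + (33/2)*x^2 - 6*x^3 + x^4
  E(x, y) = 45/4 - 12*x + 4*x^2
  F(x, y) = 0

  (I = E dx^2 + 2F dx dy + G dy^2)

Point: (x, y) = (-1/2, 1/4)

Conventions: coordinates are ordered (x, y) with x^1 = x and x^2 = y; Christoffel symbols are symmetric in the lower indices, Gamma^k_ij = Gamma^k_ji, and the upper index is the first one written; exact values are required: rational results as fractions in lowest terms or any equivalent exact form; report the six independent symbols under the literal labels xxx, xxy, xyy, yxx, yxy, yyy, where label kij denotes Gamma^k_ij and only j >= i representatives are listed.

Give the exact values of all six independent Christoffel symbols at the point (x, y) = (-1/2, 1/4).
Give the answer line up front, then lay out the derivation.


Answer: Gamma_xxx = -32/73, Gamma_xxy = 0, Gamma_xyy = 88/73, Gamma_yxx = 0, Gamma_yxy = -8/11, Gamma_yyy = 0

E = 73/4, F = 0, G = 121/4 at the point
E_x = -16, E_y = 0, F_x = 0, F_y = 0, G_x = -44, G_y = 0
EG - F^2 = 8833/16;  g^inv = (16/8833) * [[121/4, 0], [0, 73/4]]
first-kind symbols [ij,l] = (1/2)(d_i g_jl + d_j g_il - d_l g_ij): [xx,x] = E_x/2 = -8, [xx,y] = F_x - E_y/2 = 0, [xy,x] = E_y/2 = 0, [xy,y] = G_x/2 = -22, [yy,x] = F_y - G_x/2 = 22, [yy,y] = G_y/2 = 0
Gamma^x_ij = (G*[ij,x] - F*[ij,y])/(EG - F^2), Gamma^y_ij = (E*[ij,y] - F*[ij,x])/(EG - F^2)


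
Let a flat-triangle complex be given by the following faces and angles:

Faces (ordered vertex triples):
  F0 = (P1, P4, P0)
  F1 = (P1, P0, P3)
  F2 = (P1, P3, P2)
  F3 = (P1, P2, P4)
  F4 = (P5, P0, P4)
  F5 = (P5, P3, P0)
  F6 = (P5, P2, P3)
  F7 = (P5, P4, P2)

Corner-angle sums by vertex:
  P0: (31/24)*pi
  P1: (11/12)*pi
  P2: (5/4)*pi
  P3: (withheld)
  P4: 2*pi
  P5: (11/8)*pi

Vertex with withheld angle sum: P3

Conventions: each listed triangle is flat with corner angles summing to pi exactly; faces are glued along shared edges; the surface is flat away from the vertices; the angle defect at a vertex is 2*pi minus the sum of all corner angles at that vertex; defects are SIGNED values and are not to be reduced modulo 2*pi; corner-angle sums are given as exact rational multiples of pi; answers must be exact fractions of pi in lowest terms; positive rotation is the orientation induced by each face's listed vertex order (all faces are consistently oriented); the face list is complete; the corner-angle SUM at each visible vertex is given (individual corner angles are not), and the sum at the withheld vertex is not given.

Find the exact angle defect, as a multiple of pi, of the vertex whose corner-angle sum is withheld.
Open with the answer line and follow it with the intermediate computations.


Answer: defect(P3) = (5/6)*pi

V = 6, E = 12, F = 8; chi = V - E + F = 2
Gauss-Bonnet: total defect = 2*pi*chi = 4*pi; visible defects sum to (19/6)*pi


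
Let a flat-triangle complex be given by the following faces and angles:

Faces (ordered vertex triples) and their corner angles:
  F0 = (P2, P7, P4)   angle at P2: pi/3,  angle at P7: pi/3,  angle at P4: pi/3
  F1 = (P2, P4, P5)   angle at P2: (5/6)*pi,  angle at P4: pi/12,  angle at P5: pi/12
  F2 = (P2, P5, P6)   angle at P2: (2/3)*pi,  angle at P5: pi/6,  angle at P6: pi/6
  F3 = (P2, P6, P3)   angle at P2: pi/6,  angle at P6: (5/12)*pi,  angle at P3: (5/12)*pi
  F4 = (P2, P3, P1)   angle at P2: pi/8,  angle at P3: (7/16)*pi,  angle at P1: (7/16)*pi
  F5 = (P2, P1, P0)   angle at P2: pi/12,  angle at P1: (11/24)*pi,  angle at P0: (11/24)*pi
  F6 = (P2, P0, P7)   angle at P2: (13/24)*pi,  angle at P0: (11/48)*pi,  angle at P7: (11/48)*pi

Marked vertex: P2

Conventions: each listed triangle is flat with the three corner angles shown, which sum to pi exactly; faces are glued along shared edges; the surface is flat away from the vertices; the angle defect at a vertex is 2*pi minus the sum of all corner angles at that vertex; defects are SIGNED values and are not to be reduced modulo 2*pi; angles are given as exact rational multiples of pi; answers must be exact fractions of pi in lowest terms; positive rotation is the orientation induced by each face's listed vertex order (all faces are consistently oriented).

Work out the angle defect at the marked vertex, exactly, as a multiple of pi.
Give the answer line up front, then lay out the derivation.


Answer: defect(P2) = (-3/4)*pi

Sum of corner angles at P2: (11/4)*pi
defect = 2*pi - (11/4)*pi


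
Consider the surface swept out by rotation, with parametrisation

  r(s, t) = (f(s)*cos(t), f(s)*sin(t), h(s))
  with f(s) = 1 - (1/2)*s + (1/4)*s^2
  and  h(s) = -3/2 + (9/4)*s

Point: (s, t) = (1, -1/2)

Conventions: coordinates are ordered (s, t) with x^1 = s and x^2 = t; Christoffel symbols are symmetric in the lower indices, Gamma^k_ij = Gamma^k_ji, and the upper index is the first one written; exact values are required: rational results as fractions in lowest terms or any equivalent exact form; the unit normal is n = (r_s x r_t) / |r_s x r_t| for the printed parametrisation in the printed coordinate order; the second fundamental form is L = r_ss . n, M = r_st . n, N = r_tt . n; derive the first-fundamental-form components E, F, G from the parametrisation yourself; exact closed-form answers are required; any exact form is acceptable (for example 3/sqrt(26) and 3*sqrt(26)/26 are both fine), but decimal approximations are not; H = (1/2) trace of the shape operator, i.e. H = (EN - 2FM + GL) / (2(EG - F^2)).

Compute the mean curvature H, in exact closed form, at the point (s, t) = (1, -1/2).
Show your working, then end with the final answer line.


f = 3/4, f' = 0, f'' = 1/2, h' = 9/4, h'' = 0
E = 81/16, F = 0, G = 9/16; answer radicand W^2 = 81/16
unnormalised second-form numerators: l = -9/8, m = 0, n = 27/16; L = l/sqrt(81/16), and similarly M = m/sqrt(W^2), N = n/sqrt(W^2)
H = (E*n - 2*F*m + G*l) / (2*(EG - F^2)*sqrt(W^2)); E*n - 2*F*m + G*l = 2025/256, EG - F^2 = 729/256, so H = (25/18)/sqrt(81/16)

Answer: H = 50/81


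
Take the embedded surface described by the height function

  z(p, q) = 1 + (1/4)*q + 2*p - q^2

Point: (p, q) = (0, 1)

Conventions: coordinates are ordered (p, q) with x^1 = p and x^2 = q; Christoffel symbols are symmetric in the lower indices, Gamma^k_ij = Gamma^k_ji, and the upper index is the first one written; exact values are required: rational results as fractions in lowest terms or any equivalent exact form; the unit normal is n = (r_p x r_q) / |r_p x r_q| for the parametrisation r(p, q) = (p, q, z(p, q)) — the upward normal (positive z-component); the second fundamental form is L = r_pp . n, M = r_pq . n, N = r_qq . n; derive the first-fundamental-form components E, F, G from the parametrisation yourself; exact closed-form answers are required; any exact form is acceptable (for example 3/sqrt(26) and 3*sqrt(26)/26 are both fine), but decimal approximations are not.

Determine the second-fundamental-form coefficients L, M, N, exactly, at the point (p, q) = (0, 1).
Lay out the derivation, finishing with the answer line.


z_p = 2, z_q = -7/4, z_pp = 0, z_pq = 0, z_qq = -2
E = 5, F = -7/2, G = 65/16; answer radicand W^2 = 129/16
unnormalised second-form numerators: l = 0, m = 0, n = -2; L = l/sqrt(129/16), and similarly M = m/sqrt(W^2), N = n/sqrt(W^2)

Answer: L = 0, M = 0, N = -8*sqrt(129)/129


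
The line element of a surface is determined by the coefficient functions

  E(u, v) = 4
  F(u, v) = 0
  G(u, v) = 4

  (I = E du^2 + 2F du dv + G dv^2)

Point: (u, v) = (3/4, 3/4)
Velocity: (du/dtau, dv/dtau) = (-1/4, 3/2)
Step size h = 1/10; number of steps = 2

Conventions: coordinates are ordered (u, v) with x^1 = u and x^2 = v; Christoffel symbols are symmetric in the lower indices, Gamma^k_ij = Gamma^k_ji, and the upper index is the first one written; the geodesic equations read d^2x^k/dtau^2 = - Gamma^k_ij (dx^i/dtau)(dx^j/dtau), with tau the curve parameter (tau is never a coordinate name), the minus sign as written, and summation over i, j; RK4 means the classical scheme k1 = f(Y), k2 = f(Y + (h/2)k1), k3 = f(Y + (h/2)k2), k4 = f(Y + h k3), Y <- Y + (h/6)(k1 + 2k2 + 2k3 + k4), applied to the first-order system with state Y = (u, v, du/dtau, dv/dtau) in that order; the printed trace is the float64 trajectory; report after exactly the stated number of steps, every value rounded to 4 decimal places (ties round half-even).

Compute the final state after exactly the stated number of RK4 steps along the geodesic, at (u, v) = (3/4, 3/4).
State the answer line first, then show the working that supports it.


Answer: u = 0.7000, v = 1.0500, du/dtau = -0.2500, dv/dtau = 1.5000

f(Y) = (du/dtau, dv/dtau, -Gamma^u_ij Y'^i Y'^j, -Gamma^v_ij Y'^i Y'^j) with the Gammas evaluated at the stage position; h = 0.100000; intermediate values shown to 6 dp
step 0: u = 0.7500, v = 0.7500, du/dtau = -0.2500, dv/dtau = 1.5000
step 1:
  k1: at (u, v) = (0.750000, 0.750000), (du/dtau, dv/dtau) = (-0.250000, 1.500000); Gamma_uuu = 0.000000, Gamma_uuv = 0.000000, Gamma_uvv = 0.000000, Gamma_vuu = 0.000000, Gamma_vuv = 0.000000, Gamma_vvv = 0.000000; k1 = (-0.250000, 1.500000, 0.000000, 0.000000)
  k2: at (u, v) = (0.737500, 0.825000), (du/dtau, dv/dtau) = (-0.250000, 1.500000); Gamma_uuu = 0.000000, Gamma_uuv = 0.000000, Gamma_uvv = 0.000000, Gamma_vuu = 0.000000, Gamma_vuv = 0.000000, Gamma_vvv = 0.000000; k2 = (-0.250000, 1.500000, 0.000000, 0.000000)
  k3: at (u, v) = (0.737500, 0.825000), (du/dtau, dv/dtau) = (-0.250000, 1.500000); Gamma_uuu = 0.000000, Gamma_uuv = 0.000000, Gamma_uvv = 0.000000, Gamma_vuu = 0.000000, Gamma_vuv = 0.000000, Gamma_vvv = 0.000000; k3 = (-0.250000, 1.500000, 0.000000, 0.000000)
  k4: at (u, v) = (0.725000, 0.900000), (du/dtau, dv/dtau) = (-0.250000, 1.500000); Gamma_uuu = 0.000000, Gamma_uuv = 0.000000, Gamma_uvv = 0.000000, Gamma_vuu = 0.000000, Gamma_vuv = 0.000000, Gamma_vvv = 0.000000; k4 = (-0.250000, 1.500000, 0.000000, 0.000000)
  Y <- Y + (h/6)(k1 + 2k2 + 2k3 + k4): u = 0.7250, v = 0.9000, du/dtau = -0.2500, dv/dtau = 1.5000
step 2:
  k1: at (u, v) = (0.725000, 0.900000), (du/dtau, dv/dtau) = (-0.250000, 1.500000); Gamma_uuu = 0.000000, Gamma_uuv = 0.000000, Gamma_uvv = 0.000000, Gamma_vuu = 0.000000, Gamma_vuv = 0.000000, Gamma_vvv = 0.000000; k1 = (-0.250000, 1.500000, 0.000000, 0.000000)
  k2: at (u, v) = (0.712500, 0.975000), (du/dtau, dv/dtau) = (-0.250000, 1.500000); Gamma_uuu = 0.000000, Gamma_uuv = 0.000000, Gamma_uvv = 0.000000, Gamma_vuu = 0.000000, Gamma_vuv = 0.000000, Gamma_vvv = 0.000000; k2 = (-0.250000, 1.500000, 0.000000, 0.000000)
  k3: at (u, v) = (0.712500, 0.975000), (du/dtau, dv/dtau) = (-0.250000, 1.500000); Gamma_uuu = 0.000000, Gamma_uuv = 0.000000, Gamma_uvv = 0.000000, Gamma_vuu = 0.000000, Gamma_vuv = 0.000000, Gamma_vvv = 0.000000; k3 = (-0.250000, 1.500000, 0.000000, 0.000000)
  k4: at (u, v) = (0.700000, 1.050000), (du/dtau, dv/dtau) = (-0.250000, 1.500000); Gamma_uuu = 0.000000, Gamma_uuv = 0.000000, Gamma_uvv = 0.000000, Gamma_vuu = 0.000000, Gamma_vuv = 0.000000, Gamma_vvv = 0.000000; k4 = (-0.250000, 1.500000, 0.000000, 0.000000)
  Y <- Y + (h/6)(k1 + 2k2 + 2k3 + k4): u = 0.7000, v = 1.0500, du/dtau = -0.2500, dv/dtau = 1.5000


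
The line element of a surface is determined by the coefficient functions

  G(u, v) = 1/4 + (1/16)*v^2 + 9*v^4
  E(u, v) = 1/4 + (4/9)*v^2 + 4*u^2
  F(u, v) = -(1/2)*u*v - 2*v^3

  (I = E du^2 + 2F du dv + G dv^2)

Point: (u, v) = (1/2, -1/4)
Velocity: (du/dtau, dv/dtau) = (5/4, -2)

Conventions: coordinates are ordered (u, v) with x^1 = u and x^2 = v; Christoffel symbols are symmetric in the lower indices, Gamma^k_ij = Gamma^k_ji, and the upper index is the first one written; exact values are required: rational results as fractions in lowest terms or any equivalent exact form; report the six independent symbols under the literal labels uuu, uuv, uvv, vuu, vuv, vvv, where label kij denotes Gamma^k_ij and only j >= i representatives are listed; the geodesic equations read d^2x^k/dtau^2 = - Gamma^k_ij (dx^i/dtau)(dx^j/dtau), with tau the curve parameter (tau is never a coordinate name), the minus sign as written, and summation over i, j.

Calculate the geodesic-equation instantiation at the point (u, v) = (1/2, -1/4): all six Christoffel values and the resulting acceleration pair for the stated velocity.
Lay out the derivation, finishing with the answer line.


E = 23/18, F = 3/32, G = 37/128 at the point
E_u = 4, E_v = -2/9, F_u = 1/8, F_v = -5/8, G_u = 0, G_v = -19/32
EG - F^2 = 3323/9216;  g^inv = (9216/3323) * [[37/128, -3/32], [-3/32, 23/18]]
first-kind symbols [ij,l] = (1/2)(d_i g_jl + d_j g_il - d_l g_ij): [uu,u] = E_u/2 = 2, [uu,v] = F_u - E_v/2 = 17/72, [uv,u] = E_v/2 = -1/9, [uv,v] = G_u/2 = 0, [vv,u] = F_v - G_u/2 = -5/8, [vv,v] = G_v/2 = -19/64
Gamma^u_ij = (G*[ij,u] - F*[ij,v])/(EG - F^2), Gamma^v_ij = (E*[ij,v] - F*[ij,u])/(EG - F^2)
Gamma_uuu = 5124/3323, Gamma_uuv = -296/3323, Gamma_uvv = -2817/6646, Gamma_vuu = 9472/29907, Gamma_vuv = 96/3323, Gamma_vvv = -2956/3323
d^2u/dtau^2 = -(Gamma_uuu*(5/4)^2 + 2*Gamma_uuv*(5/4)*(-2) + Gamma_uvv*(-2)^2) = -15409/13292
d^2v/dtau^2 = -(Gamma_vuu*(5/4)^2 + 2*Gamma_vuv*(5/4)*(-2) + Gamma_vvv*(-2)^2) = 95936/29907

Answer: Gamma_uuu = 5124/3323, Gamma_uuv = -296/3323, Gamma_uvv = -2817/6646, Gamma_vuu = 9472/29907, Gamma_vuv = 96/3323, Gamma_vvv = -2956/3323; accelerations (d^2u/dtau^2, d^2v/dtau^2) = (-15409/13292, 95936/29907)


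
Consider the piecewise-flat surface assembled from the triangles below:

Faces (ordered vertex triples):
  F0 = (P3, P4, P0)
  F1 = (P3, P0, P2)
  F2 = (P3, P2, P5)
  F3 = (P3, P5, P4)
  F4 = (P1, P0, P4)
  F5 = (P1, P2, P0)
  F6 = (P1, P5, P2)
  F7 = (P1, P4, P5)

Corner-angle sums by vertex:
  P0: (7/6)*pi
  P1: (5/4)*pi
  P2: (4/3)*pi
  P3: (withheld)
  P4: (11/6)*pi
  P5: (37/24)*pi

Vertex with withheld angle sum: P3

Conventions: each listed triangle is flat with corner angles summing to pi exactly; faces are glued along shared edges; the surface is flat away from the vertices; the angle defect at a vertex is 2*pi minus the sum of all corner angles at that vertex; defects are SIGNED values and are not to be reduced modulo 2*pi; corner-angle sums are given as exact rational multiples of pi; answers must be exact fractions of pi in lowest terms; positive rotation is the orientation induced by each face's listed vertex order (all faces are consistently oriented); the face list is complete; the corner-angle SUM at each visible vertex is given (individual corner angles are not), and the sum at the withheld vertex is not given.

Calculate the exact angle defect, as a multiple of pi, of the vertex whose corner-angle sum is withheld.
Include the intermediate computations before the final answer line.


V = 6, E = 12, F = 8; chi = V - E + F = 2
Gauss-Bonnet: total defect = 2*pi*chi = 4*pi; visible defects sum to (23/8)*pi

Answer: defect(P3) = (9/8)*pi


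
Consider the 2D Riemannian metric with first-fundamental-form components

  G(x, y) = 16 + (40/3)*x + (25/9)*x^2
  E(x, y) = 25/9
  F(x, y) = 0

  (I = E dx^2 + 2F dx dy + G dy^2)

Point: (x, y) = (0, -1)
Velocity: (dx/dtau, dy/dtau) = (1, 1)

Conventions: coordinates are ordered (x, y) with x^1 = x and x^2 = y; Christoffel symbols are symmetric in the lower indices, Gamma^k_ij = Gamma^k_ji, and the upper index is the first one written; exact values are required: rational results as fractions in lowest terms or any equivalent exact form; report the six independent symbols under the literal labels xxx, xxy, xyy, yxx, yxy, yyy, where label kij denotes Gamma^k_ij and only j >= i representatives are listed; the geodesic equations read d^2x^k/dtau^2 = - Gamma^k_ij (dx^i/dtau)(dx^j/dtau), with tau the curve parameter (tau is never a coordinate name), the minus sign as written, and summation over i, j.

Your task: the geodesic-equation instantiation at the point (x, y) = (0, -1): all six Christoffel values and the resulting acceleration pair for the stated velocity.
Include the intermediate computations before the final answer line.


E = 25/9, F = 0, G = 16 at the point
E_x = 0, E_y = 0, F_x = 0, F_y = 0, G_x = 40/3, G_y = 0
EG - F^2 = 400/9;  g^inv = (9/400) * [[16, 0], [0, 25/9]]
first-kind symbols [ij,l] = (1/2)(d_i g_jl + d_j g_il - d_l g_ij): [xx,x] = E_x/2 = 0, [xx,y] = F_x - E_y/2 = 0, [xy,x] = E_y/2 = 0, [xy,y] = G_x/2 = 20/3, [yy,x] = F_y - G_x/2 = -20/3, [yy,y] = G_y/2 = 0
Gamma^x_ij = (G*[ij,x] - F*[ij,y])/(EG - F^2), Gamma^y_ij = (E*[ij,y] - F*[ij,x])/(EG - F^2)
Gamma_xxx = 0, Gamma_xxy = 0, Gamma_xyy = -12/5, Gamma_yxx = 0, Gamma_yxy = 5/12, Gamma_yyy = 0
d^2x/dtau^2 = -(Gamma_xxx*(1)^2 + 2*Gamma_xxy*(1)*(1) + Gamma_xyy*(1)^2) = 12/5
d^2y/dtau^2 = -(Gamma_yxx*(1)^2 + 2*Gamma_yxy*(1)*(1) + Gamma_yyy*(1)^2) = -5/6

Answer: Gamma_xxx = 0, Gamma_xxy = 0, Gamma_xyy = -12/5, Gamma_yxx = 0, Gamma_yxy = 5/12, Gamma_yyy = 0; accelerations (d^2x/dtau^2, d^2y/dtau^2) = (12/5, -5/6)


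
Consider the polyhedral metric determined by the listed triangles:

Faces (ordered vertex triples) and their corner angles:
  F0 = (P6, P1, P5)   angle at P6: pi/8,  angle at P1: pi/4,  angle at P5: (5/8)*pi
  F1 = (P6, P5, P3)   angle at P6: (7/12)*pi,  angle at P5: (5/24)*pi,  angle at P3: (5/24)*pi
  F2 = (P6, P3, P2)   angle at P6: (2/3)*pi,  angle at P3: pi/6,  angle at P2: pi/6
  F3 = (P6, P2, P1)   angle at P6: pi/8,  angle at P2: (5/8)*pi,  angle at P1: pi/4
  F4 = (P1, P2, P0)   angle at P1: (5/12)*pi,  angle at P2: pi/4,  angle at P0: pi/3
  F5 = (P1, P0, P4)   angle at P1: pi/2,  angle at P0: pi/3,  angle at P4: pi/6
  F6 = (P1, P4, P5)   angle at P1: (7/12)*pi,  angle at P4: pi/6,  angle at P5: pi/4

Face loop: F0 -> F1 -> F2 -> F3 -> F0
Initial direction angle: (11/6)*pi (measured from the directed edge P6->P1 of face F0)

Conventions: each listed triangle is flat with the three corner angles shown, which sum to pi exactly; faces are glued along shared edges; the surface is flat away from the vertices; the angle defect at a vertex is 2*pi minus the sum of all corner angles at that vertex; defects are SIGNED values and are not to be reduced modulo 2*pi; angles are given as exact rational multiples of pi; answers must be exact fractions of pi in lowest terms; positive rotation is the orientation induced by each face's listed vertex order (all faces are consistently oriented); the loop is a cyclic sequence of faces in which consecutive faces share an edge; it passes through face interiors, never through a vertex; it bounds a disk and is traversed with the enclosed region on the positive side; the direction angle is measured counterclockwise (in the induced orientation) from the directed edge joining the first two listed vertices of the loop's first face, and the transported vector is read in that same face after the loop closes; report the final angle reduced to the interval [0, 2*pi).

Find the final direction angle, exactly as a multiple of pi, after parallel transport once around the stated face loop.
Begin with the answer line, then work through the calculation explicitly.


Answer: final direction angle = pi/3

enclosed vertex P6: corner angles sum to (3/2)*pi, defect = 2*pi - (3/2)*pi = pi/2
adding the enclosed defects to the starting angle (mod 2*pi, induced orientation) gives the holonomy
final angle = (11/6)*pi + pi/2 = pi/3 (mod 2*pi)


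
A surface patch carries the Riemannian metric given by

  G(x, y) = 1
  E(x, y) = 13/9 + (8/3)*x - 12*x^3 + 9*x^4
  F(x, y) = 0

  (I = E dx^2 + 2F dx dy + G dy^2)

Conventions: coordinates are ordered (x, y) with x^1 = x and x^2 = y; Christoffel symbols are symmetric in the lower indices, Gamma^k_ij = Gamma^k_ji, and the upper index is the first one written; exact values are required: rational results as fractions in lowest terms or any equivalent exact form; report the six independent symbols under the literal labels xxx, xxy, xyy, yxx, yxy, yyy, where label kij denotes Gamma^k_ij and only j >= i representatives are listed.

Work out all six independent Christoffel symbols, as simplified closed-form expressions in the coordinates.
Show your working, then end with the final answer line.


E = 13/9 + (8/3)*x - 12*x^3 + 9*x^4; F = 0; G = 1
Gamma^k_ij = (1/2) g^{kl} (d_i g_jl + d_j g_il - d_l g_ij), with g^inv = (1/(EG-F^2)) [[G, -F], [-F, E]]
first partials: E_x = 8/3 - 36*x^2 + 36*x^3, E_y = 0, F_x = 0, F_y = 0, G_x = 0, G_y = 0
D = EG - F^2 = 13/9 + (8/3)*x - 12*x^3 + 9*x^4
expanded: Gamma^x_xx = (G E_x - 2F F_x + F E_y)/(2D), Gamma^x_xy = (G E_y - F G_x)/(2D), Gamma^x_yy = (2G F_y - G G_x - F G_y)/(2D), Gamma^y_xx = (2E F_x - E E_y - F E_x)/(2D), Gamma^y_xy = (E G_x - F E_y)/(2D), Gamma^y_yy = (E G_y - 2F F_y + F G_x)/(2D); substitute and cancel common factors

Answer: Gamma_xxx = (162*x^3 - 162*x^2 + 12)/(81*x^4 - 108*x^3 + 24*x + 13), Gamma_xxy = 0, Gamma_xyy = 0, Gamma_yxx = 0, Gamma_yxy = 0, Gamma_yyy = 0


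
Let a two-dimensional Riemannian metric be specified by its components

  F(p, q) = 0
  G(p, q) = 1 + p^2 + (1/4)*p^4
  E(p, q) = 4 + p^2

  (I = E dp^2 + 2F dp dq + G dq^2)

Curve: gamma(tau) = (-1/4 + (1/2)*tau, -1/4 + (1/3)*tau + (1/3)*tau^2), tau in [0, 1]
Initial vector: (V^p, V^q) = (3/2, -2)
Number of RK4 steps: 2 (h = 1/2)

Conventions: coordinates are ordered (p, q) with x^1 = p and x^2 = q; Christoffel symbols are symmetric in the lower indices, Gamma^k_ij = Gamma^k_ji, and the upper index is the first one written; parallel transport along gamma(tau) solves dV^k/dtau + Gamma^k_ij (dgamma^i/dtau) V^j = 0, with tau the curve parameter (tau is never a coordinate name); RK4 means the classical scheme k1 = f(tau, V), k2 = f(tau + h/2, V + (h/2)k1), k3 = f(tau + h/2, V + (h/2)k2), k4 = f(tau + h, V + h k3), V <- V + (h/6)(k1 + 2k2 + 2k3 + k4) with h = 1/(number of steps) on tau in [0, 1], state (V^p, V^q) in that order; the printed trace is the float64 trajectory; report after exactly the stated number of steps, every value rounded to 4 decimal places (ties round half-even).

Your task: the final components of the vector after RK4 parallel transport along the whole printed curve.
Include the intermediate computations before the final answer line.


gamma'(tau) = (1/2, 1/3 + (2/3)*tau); f(tau, V)^k = -Gamma^k_ij(gamma(tau)) gamma'^i(tau) V^j; h = 1/2; intermediate values shown to 6 dp
curve data and Christoffel symbols at the stage parameters:
  tau = 0.000000: gamma = (-0.250000, -0.250000), gamma' = (0.500000, 0.333333); Gamma_ppp = -0.061538, Gamma_ppq = 0.000000, Gamma_pqq = 0.063462, Gamma_qpp = 0.000000, Gamma_qpq = -0.242424, Gamma_qqq = 0.000000
  tau = 0.250000: gamma = (-0.125000, -0.145833), gamma' = (0.500000, 0.500000); Gamma_ppp = -0.031128, Gamma_ppq = 0.000000, Gamma_pqq = 0.031372, Gamma_qpp = 0.000000, Gamma_qpq = -0.124031, Gamma_qqq = 0.000000
  tau = 0.500000: gamma = (0.000000, 0.000000), gamma' = (0.500000, 0.666667); Gamma_ppp = 0.000000, Gamma_ppq = 0.000000, Gamma_pqq = 0.000000, Gamma_qpp = 0.000000, Gamma_qpq = 0.000000, Gamma_qqq = 0.000000
  tau = 0.750000: gamma = (0.125000, 0.187500), gamma' = (0.500000, 0.833333); Gamma_ppp = 0.031128, Gamma_ppq = 0.000000, Gamma_pqq = -0.031372, Gamma_qpp = 0.000000, Gamma_qpq = 0.124031, Gamma_qqq = 0.000000
  tau = 1.000000: gamma = (0.250000, 0.416667), gamma' = (0.500000, 1.000000); Gamma_ppp = 0.061538, Gamma_ppq = 0.000000, Gamma_pqq = -0.063462, Gamma_qpp = 0.000000, Gamma_qpq = 0.242424, Gamma_qqq = 0.000000
step 0: V^p = 1.5000, V^q = -2.0000
step 1: k1 = (0.088462, -0.121212), k2 = (0.055537, -0.031516), k3 = (0.055058, -0.030635), k4 = (0.000000, 0.000000); V <- V + (h/6)(k1 + 2k2 + 2k3 + k4): V^p = 1.5258, V^q = -2.0205
step 2: k1 = (0.000000, 0.000000), k2 = (-0.076569, -0.032406), k3 = (-0.076483, -0.029925), k4 = (-0.174942, -0.113904); V <- V + (h/6)(k1 + 2k2 + 2k3 + k4): V^p = 1.4857, V^q = -2.0403

Answer: V^p = 1.4857, V^q = -2.0403


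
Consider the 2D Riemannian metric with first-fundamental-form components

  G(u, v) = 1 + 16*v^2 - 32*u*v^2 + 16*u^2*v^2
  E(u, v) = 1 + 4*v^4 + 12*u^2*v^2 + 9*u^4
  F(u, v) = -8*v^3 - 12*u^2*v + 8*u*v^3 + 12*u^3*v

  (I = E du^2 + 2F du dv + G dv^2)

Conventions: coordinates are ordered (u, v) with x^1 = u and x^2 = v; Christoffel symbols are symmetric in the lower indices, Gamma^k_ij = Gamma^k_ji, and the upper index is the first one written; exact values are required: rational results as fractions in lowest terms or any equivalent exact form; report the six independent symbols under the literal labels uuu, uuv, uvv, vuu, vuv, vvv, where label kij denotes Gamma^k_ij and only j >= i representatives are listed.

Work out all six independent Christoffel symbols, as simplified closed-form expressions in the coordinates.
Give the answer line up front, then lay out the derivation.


Answer: Gamma_uuu = (18*u^3 + 12*u*v^2)/(9*u^4 + 28*u^2*v^2 - 32*u*v^2 + 4*v^4 + 16*v^2 + 1), Gamma_uuv = (12*u^2*v + 8*v^3)/(9*u^4 + 28*u^2*v^2 - 32*u*v^2 + 4*v^4 + 16*v^2 + 1), Gamma_uvv = (12*u^3 - 12*u^2 + 8*u*v^2 - 8*v^2)/(9*u^4 + 28*u^2*v^2 - 32*u*v^2 + 4*v^4 + 16*v^2 + 1), Gamma_vuu = (24*u^2*v - 24*u*v)/(9*u^4 + 28*u^2*v^2 - 32*u*v^2 + 4*v^4 + 16*v^2 + 1), Gamma_vuv = (16*u*v^2 - 16*v^2)/(9*u^4 + 28*u^2*v^2 - 32*u*v^2 + 4*v^4 + 16*v^2 + 1), Gamma_vvv = (16*u^2*v - 32*u*v + 16*v)/(9*u^4 + 28*u^2*v^2 - 32*u*v^2 + 4*v^4 + 16*v^2 + 1)

E = 1 + 4*v^4 + 12*u^2*v^2 + 9*u^4; F = -8*v^3 - 12*u^2*v + 8*u*v^3 + 12*u^3*v; G = 1 + 16*v^2 - 32*u*v^2 + 16*u^2*v^2
Gamma^k_ij = (1/2) g^{kl} (d_i g_jl + d_j g_il - d_l g_ij), with g^inv = (1/(EG-F^2)) [[G, -F], [-F, E]]
first partials: E_u = 24*u*v^2 + 36*u^3, E_v = 16*v^3 + 24*u^2*v, F_u = -24*u*v + 8*v^3 + 36*u^2*v, F_v = -24*v^2 - 12*u^2 + 24*u*v^2 + 12*u^3, G_u = -32*v^2 + 32*u*v^2, G_v = 32*v - 64*u*v + 32*u^2*v
D = EG - F^2 = 1 + 16*v^2 - 32*u*v^2 + 4*v^4 + 28*u^2*v^2 + 9*u^4
expanded: Gamma^u_uu = (G E_u - 2F F_u + F E_v)/(2D), Gamma^u_uv = (G E_v - F G_u)/(2D), Gamma^u_vv = (2G F_v - G G_u - F G_v)/(2D), Gamma^v_uu = (2E F_u - E E_v - F E_u)/(2D), Gamma^v_uv = (E G_u - F E_v)/(2D), Gamma^v_vv = (E G_v - 2F F_v + F G_u)/(2D); substitute and cancel common factors
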